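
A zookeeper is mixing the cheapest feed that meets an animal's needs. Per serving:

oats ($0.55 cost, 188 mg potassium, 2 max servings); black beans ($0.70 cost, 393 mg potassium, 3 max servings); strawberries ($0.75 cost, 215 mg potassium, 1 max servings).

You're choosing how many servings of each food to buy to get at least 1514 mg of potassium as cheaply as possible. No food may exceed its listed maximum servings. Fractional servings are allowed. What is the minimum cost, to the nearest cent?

Cost per mg of potassium: black beans $0.0018, oats $0.0029, strawberries $0.0035.
Take 3 servings of black beans: +1179.0 mg potassium for $2.10 (total $2.10, still need 335.0 mg).
Take 1.782 servings of oats: +335.0 mg potassium for $0.98 (total $3.08, still need 0.0 mg).
Greedy by cheapest-per-mg is optimal for a single linear constraint, so the minimum cost is $3.08.

$3.08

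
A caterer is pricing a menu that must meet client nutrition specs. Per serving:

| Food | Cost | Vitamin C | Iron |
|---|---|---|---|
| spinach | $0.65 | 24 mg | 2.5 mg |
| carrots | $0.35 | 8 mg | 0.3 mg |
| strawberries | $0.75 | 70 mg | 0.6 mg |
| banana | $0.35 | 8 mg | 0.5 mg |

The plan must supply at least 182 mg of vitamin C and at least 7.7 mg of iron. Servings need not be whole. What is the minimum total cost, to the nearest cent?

$3.00

At the optimum either one food covers both requirements or two foods hit both targets exactly; no other combination can be cheaper.
spinach only: max(182/24, 7.7/2.5) = 7.583 servings → $4.93.
carrots only: max(182/8, 7.7/0.3) = 25.67 servings → $8.98.
strawberries only: max(182/70, 7.7/0.6) = 12.83 servings → $9.62.
banana only: max(182/8, 7.7/0.5) = 22.75 servings → $7.96.
spinach + carrots with both tight: 0.5469 servings and 21.11 servings → $7.74.
spinach + strawberries with both tight: 2.676 servings and 1.682 servings → $3.00.
spinach + banana: the both-tight solution has a negative serving — not a feasible corner.
carrots + strawberries with both targets exact would need a negative amount; discard.
carrots + banana with both tight: 18.38 servings and 4.375 servings → $7.96.
strawberries + banana with both tight: 0.9735 servings and 14.23 servings → $5.71.
Cheapest feasible corner: $3.00.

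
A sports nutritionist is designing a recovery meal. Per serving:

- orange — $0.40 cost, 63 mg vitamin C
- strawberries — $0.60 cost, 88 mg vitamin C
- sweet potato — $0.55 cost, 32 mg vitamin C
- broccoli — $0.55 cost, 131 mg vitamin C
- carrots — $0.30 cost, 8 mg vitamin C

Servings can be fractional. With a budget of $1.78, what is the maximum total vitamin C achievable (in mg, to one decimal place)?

Vitamin C per dollar: broccoli 238.2, orange 157.5, strawberries 146.7, sweet potato 58.18, carrots 26.67.
With no serving limits, spend the whole cost allowance on broccoli: $1.78 / $0.55 × 131 mg = 424.0 mg.

424.0 mg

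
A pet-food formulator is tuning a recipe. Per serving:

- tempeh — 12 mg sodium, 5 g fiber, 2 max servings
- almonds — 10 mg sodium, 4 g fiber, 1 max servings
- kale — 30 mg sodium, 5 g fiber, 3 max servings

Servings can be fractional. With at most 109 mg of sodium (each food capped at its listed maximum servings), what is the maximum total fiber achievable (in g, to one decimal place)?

26.5 g

Fiber per mg sodium: tempeh 0.4167, almonds 0.4, kale 0.1667.
Take 2 servings of tempeh: uses 24 mg sodium, +10.0 g fiber (running total 10.0 g).
Take 1 serving of almonds: uses 10 mg sodium, +4.0 g fiber (running total 14.0 g).
Take 2.5 servings of kale: uses 75 mg sodium, +12.5 g fiber (running total 26.5 g).
Greedy by best ratio exhausts the sodium allowance optimally: 26.5 g.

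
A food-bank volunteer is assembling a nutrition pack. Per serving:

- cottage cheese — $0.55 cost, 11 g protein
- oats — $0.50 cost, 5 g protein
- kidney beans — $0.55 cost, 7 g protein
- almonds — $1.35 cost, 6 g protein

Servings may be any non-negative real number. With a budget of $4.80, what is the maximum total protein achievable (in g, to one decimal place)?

Protein per dollar: cottage cheese 20, kidney beans 12.73, oats 10, almonds 4.444.
With no serving limits, spend the whole cost allowance on cottage cheese: $4.80 / $0.55 × 11 g = 96.0 g.

96.0 g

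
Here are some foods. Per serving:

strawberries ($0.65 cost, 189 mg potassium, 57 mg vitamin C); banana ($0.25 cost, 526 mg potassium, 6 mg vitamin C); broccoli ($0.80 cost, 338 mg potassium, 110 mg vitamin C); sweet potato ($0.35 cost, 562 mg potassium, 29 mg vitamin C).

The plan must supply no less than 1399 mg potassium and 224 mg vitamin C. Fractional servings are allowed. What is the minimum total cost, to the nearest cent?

Compare the cost at each extreme point of the feasible region.
strawberries only: max(1399/189, 224/57) = 7.402 servings → $4.81.
banana only: max(1399/526, 224/6) = 37.33 servings → $9.33.
broccoli only: max(1399/338, 224/110) = 4.139 servings → $3.31.
sweet potato only: max(1399/562, 224/29) = 7.724 servings → $2.70.
strawberries + banana with both tight: 3.793 servings and 1.297 servings → $2.79.
strawberries + broccoli with both targets exact would need a negative amount; discard.
strawberries + sweet potato with both tight: 3.213 servings and 1.409 servings → $2.58.
banana + broccoli with both tight: 1.4 servings and 1.96 servings → $1.92.
banana + sweet potato: intersection lies outside the first quadrant.
broccoli + sweet potato with both tight: 1.64 servings and 1.503 servings → $1.84.
So the least-cost plan costs $1.84.

$1.84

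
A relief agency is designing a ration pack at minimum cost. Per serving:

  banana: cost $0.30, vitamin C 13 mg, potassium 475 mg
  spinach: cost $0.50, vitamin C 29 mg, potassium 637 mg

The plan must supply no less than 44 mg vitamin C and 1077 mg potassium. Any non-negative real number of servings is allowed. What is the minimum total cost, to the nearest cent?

At the optimum either one food covers both requirements or two foods hit both targets exactly; no other combination can be cheaper.
banana only: max(44/13, 1077/475) = 3.385 servings → $1.02.
spinach only: max(44/29, 1077/637) = 1.691 servings → $0.85.
banana + spinach with both tight: 0.5834 servings and 1.256 servings → $0.80.
So the least-cost plan costs $0.80.

$0.80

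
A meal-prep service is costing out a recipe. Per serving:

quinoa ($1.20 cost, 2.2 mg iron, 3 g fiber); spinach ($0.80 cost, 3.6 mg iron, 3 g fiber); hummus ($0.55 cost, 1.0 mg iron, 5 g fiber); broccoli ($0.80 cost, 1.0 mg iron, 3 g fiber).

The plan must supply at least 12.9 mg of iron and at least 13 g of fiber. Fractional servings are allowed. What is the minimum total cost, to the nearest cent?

$3.04

A basic optimal solution has at most two foods positive. Try each food alone and each pair with both targets met exactly.
quinoa only: max(12.9/2.2, 13/3) = 5.864 servings → $7.04.
spinach only: max(12.9/3.6, 13/3) = 4.333 servings → $3.47.
hummus only: max(12.9/1.0, 13/5) = 12.9 servings → $7.09.
broccoli only: max(12.9/1.0, 13/3) = 12.9 servings → $10.32.
quinoa + spinach with both tight: 1.929 servings and 2.405 servings → $4.24.
quinoa + hummus: the both-tight solution has a negative serving — not a feasible corner.
quinoa + broccoli: intersection lies outside the first quadrant.
spinach + hummus with both tight: 3.433 servings and 0.54 servings → $3.04.
spinach + broccoli with both tight: 3.295 servings and 1.038 servings → $3.47.
hummus + broccoli: intersection lies outside the first quadrant.
So the least-cost plan costs $3.04.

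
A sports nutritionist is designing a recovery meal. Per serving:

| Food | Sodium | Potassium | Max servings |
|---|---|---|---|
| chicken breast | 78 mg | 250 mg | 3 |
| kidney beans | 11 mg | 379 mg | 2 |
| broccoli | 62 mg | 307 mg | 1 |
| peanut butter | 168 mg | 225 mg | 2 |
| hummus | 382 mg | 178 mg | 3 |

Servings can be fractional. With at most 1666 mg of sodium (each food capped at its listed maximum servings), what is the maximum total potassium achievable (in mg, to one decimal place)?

2736.6 mg

Potassium per mg sodium: kidney beans 34.45, broccoli 4.952, chicken breast 3.205, peanut butter 1.339, hummus 0.466.
Take 2 servings of kidney beans: uses 22 mg sodium, +758.0 mg potassium (running total 758.0 mg).
Take 1 serving of broccoli: uses 62 mg sodium, +307.0 mg potassium (running total 1065.0 mg).
Take 3 servings of chicken breast: uses 234 mg sodium, +750.0 mg potassium (running total 1815.0 mg).
Take 2 servings of peanut butter: uses 336 mg sodium, +450.0 mg potassium (running total 2265.0 mg).
Take 2.649 servings of hummus: uses 1012 mg sodium, +471.6 mg potassium (running total 2736.6 mg).
Greedy by best ratio exhausts the sodium allowance optimally: 2736.6 mg.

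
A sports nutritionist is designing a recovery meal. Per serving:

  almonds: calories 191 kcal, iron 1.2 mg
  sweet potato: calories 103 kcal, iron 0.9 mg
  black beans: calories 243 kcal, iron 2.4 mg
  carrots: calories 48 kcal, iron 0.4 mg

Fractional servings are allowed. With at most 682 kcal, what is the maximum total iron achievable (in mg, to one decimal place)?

Iron per kcal: black beans 0.009877, sweet potato 0.008738, carrots 0.008333, almonds 0.006283.
With no serving limits, spend the whole calories allowance on black beans: 682 kcal / 243 kcal × 2.4 mg = 6.7 mg.

6.7 mg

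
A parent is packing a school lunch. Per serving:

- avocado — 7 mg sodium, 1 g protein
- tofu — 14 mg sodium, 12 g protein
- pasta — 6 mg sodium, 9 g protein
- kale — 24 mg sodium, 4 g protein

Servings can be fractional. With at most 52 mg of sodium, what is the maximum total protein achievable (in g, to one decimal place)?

78.0 g

Protein per mg sodium: pasta 1.5, tofu 0.8571, kale 0.1667, avocado 0.1429.
With no serving limits, spend the whole sodium allowance on pasta: 52 mg / 6 mg × 9 g = 78.0 g.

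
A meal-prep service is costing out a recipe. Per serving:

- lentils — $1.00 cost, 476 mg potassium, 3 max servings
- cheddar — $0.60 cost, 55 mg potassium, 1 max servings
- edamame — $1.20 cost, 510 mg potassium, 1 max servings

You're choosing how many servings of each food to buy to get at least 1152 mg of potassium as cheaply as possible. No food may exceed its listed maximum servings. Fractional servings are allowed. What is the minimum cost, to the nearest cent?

Cost per mg of potassium: lentils $0.0021, edamame $0.0024, cheddar $0.0109.
Take 2.42 servings of lentils: +1152.0 mg potassium for $2.42 (total $2.42, still need 0.0 mg).
Filling from the cheapest source first is optimal under one linear minimum: $2.42.

$2.42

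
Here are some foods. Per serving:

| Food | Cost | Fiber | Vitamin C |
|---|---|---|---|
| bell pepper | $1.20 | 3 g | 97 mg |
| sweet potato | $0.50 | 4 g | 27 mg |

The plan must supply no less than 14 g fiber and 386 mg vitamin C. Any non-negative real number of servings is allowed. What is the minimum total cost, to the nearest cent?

$4.88

An LP optimum is at a vertex; with two nutrient constraints at most two foods are used. Check each candidate.
bell pepper only: max(14/3, 386/97) = 4.667 servings → $5.60.
sweet potato only: max(14/4, 386/27) = 14.3 servings → $7.15.
bell pepper + sweet potato with both tight: 3.798 servings and 0.6515 servings → $4.88.
The minimum over all feasible corners is $4.88.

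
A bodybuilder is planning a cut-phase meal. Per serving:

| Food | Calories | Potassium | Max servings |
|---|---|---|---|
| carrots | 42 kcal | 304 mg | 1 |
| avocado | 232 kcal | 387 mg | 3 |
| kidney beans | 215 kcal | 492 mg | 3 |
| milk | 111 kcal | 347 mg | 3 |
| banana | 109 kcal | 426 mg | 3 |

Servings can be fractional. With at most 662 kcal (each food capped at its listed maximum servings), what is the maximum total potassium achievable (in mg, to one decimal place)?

Potassium per kcal: carrots 7.238, banana 3.908, milk 3.126, kidney beans 2.288, avocado 1.668.
Take 1 serving of carrots: uses 42 kcal, +304.0 mg potassium (running total 304.0 mg).
Take 3 servings of banana: uses 327 kcal, +1278.0 mg potassium (running total 1582.0 mg).
Take 2.64 servings of milk: uses 293 kcal, +916.0 mg potassium (running total 2498.0 mg).
Filling greedily by potassium-per-kcal is optimal for one linear limit, giving 2498.0 mg.

2498.0 mg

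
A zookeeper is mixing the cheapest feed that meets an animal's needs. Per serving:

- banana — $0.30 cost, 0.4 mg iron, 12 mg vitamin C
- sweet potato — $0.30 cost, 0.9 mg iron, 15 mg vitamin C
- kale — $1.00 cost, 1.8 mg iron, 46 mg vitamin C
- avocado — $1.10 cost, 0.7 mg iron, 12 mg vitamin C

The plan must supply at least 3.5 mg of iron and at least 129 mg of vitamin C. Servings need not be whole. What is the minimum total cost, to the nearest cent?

This is a tiny linear program; its minimum lies at a vertex of the feasible set. List the vertices and price them.
banana only: max(3.5/0.4, 129/12) = 10.75 servings → $3.23.
sweet potato only: max(3.5/0.9, 129/15) = 8.6 servings → $2.58.
kale only: max(3.5/1.8, 129/46) = 2.804 servings → $2.80.
avocado only: max(3.5/0.7, 129/12) = 10.75 servings → $11.82.
banana + sweet potato: the both-tight solution has a negative serving — not a feasible corner.
banana + kale with both targets exact would need a negative amount; discard.
banana + avocado: the both-tight solution has a negative serving — not a feasible corner.
sweet potato + kale with both targets exact would need a negative amount; discard.
sweet potato + avocado with both targets exact would need a negative amount; discard.
kale + avocado with both targets exact would need a negative amount; discard.
So the least-cost plan costs $2.58.

$2.58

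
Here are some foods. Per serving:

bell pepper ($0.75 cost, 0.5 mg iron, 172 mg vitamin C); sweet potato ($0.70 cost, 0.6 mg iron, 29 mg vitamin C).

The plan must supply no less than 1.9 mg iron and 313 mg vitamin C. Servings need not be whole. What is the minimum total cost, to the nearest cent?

$2.47

Compare the cost at each extreme point of the feasible region.
bell pepper only: max(1.9/0.5, 313/172) = 3.8 servings → $2.85.
sweet potato only: max(1.9/0.6, 313/29) = 10.79 servings → $7.56.
bell pepper + sweet potato with both tight: 1.496 servings and 1.92 servings → $2.47.
Cheapest feasible corner: $2.47.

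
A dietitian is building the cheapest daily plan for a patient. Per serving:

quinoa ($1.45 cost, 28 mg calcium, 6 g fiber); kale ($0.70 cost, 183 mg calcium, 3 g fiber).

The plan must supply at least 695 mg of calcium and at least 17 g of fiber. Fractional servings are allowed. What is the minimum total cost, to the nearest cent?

$3.97

This is a tiny linear program; its minimum lies at a vertex of the feasible set. List the vertices and price them.
quinoa only: max(695/28, 17/6) = 24.82 servings → $35.99.
kale only: max(695/183, 17/3) = 5.667 servings → $3.97.
quinoa + kale with both tight: 1.012 servings and 3.643 servings → $4.02.
So the least-cost plan costs $3.97.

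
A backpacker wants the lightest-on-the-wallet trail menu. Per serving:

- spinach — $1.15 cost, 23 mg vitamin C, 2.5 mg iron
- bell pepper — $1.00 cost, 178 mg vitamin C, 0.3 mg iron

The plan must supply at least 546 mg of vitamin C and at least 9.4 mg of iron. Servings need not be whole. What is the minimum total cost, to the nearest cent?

spinach only: max(546/23, 9.4/2.5) = 23.74 servings → $27.30.
bell pepper only: max(546/178, 9.4/0.3) = 31.33 servings → $31.33.
spinach + bell pepper with both tight: 3.445 servings and 2.622 servings → $6.58.
The minimum over all feasible corners is $6.58.

$6.58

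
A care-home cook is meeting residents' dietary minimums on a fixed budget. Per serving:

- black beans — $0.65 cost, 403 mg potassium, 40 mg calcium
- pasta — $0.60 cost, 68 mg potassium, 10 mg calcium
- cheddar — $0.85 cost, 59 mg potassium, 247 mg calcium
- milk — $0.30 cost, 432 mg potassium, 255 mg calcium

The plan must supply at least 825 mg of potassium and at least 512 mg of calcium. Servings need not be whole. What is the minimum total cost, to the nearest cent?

black beans only: max(825/403, 512/40) = 12.8 servings → $8.32.
pasta only: max(825/68, 512/10) = 51.2 servings → $30.72.
cheddar only: max(825/59, 512/247) = 13.98 servings → $11.89.
milk only: max(825/432, 512/255) = 2.008 servings → $0.60.
black beans + pasta: the both-tight solution has a negative serving — not a feasible corner.
black beans + cheddar with both tight: 1.786 servings and 1.784 servings → $2.68.
black beans + milk: intersection lies outside the first quadrant.
pasta + cheddar with both tight: 10.71 servings and 1.639 servings → $7.82.
pasta + milk: the both-tight solution has a negative serving — not a feasible corner.
cheddar + milk with both tight: 0.1179 servings and 1.894 servings → $0.67.
Cheapest feasible corner: $0.60.

$0.60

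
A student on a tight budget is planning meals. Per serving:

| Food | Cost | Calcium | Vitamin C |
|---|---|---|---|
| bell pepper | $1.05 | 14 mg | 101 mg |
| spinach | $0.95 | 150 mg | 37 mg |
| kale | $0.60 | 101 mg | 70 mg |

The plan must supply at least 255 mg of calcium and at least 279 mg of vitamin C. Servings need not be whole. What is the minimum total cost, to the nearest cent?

The cheapest plan sits at a corner of the feasible region — with two constraints it uses at most two foods.
bell pepper only: max(255/14, 279/101) = 18.21 servings → $19.12.
spinach only: max(255/150, 279/37) = 7.541 servings → $7.16.
kale only: max(255/101, 279/70) = 3.986 servings → $2.39.
bell pepper + spinach with both tight: 2.215 servings and 1.493 servings → $3.74.
bell pepper + kale with both tight: 1.12 servings and 2.369 servings → $2.60.
spinach + kale: intersection lies outside the first quadrant.
Cheapest feasible corner: $2.39.

$2.39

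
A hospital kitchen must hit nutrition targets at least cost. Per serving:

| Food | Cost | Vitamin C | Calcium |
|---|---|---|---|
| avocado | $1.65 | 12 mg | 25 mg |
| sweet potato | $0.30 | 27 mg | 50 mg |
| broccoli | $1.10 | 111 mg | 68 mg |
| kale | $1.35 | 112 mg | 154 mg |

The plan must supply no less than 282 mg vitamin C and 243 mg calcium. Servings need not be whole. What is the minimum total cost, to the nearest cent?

Two binding constraints pin down two serving amounts, so the optimal mix uses at most two foods. The candidates are each food alone (scaled to the tighter of vitamin C/calcium) and each pair with both constraints tight.
avocado only: max(282/12, 243/25) = 23.5 servings → $38.77.
sweet potato only: max(282/27, 243/50) = 10.44 servings → $3.13.
broccoli only: max(282/111, 243/68) = 3.574 servings → $3.93.
kale only: max(282/112, 243/154) = 2.518 servings → $3.40.
avocado + sweet potato with both targets exact would need a negative amount; discard.
avocado + broccoli with both tight: 3.98 servings and 2.11 servings → $8.89.
avocado + kale: the both-tight solution has a negative serving — not a feasible corner.
sweet potato + broccoli with both tight: 2.099 servings and 2.03 servings → $2.86.
sweet potato + kale: the both-tight solution has a negative serving — not a feasible corner.
broccoli + kale with both tight: 1.71 servings and 0.8226 servings → $2.99.
The minimum over all feasible corners is $2.86.

$2.86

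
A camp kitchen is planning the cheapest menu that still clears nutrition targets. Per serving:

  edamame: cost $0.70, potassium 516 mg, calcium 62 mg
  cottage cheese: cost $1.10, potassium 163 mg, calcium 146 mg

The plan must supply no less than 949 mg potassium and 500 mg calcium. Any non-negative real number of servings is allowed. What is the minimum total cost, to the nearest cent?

With two linear requirements the optimum uses one or two foods; enumerate the corners.
edamame only: max(949/516, 500/62) = 8.065 servings → $5.65.
cottage cheese only: max(949/163, 500/146) = 5.822 servings → $6.40.
edamame + cottage cheese with both tight: 0.8747 servings and 3.053 servings → $3.97.
So the least-cost plan costs $3.97.

$3.97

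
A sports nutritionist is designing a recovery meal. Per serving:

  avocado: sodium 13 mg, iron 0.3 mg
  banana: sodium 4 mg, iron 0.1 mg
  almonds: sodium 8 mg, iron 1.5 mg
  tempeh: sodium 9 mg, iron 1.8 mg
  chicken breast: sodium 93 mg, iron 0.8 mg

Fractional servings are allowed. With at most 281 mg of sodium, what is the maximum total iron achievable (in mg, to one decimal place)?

Iron per mg sodium: tempeh 0.2, almonds 0.1875, banana 0.025, avocado 0.02308, chicken breast 0.008602.
With no serving limits, spend the whole sodium allowance on tempeh: 281 mg / 9 mg × 1.8 mg = 56.2 mg.

56.2 mg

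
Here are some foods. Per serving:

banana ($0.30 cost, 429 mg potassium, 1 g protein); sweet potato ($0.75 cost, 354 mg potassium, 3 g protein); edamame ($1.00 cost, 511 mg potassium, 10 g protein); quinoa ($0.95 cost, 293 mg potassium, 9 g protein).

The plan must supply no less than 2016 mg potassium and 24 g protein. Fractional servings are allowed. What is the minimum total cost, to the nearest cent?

$2.82

Two binding constraints pin down two serving amounts, so the optimal mix uses at most two foods. The candidates are each food alone (scaled to the tighter of potassium/protein) and each pair with both constraints tight.
banana only: max(2016/429, 24/1) = 24 servings → $7.20.
sweet potato only: max(2016/354, 24/3) = 8 servings → $6.00.
edamame only: max(2016/511, 24/10) = 3.945 servings → $3.95.
quinoa only: max(2016/293, 24/9) = 6.881 servings → $6.54.
banana + sweet potato: the both-tight solution has a negative serving — not a feasible corner.
banana + edamame with both tight: 2.089 servings and 2.191 servings → $2.82.
banana + quinoa with both tight: 3.114 servings and 2.321 servings → $3.14.
sweet potato + edamame with both tight: 3.934 servings and 1.22 servings → $4.17.
sweet potato + quinoa with both tight: 4.817 servings and 1.061 servings → $4.62.
edamame + quinoa: intersection lies outside the first quadrant.
Cheapest feasible corner: $2.82.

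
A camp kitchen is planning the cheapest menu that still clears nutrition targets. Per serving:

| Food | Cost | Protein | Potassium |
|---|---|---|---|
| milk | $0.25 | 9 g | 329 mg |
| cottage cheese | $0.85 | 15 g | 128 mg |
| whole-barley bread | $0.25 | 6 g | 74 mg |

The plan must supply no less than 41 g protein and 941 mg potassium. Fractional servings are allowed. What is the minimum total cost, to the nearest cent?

Minimising a linear cost over {protein ≥ 41, potassium ≥ 941, servings ≥ 0} — the optimum is at a vertex, using one or two foods.
milk only: max(41/9, 941/329) = 4.556 servings → $1.14.
cottage cheese only: max(41/15, 941/128) = 7.352 servings → $6.25.
whole-barley bread only: max(41/6, 941/74) = 12.72 servings → $3.18.
milk + cottage cheese with both tight: 2.344 servings and 1.327 servings → $1.71.
milk + whole-barley bread with both tight: 1.997 servings and 3.838 servings → $1.46.
cottage cheese + whole-barley bread with both targets exact would need a negative amount; discard.
The minimum over all feasible corners is $1.14.

$1.14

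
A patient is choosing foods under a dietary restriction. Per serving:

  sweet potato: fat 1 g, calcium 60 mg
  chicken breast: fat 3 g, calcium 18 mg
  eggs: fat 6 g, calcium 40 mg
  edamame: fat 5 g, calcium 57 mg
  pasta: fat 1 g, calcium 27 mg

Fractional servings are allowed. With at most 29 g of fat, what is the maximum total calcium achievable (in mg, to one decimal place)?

Calcium per g fat: sweet potato 60, pasta 27, edamame 11.4, eggs 6.667, chicken breast 6.
With no serving limits, spend the whole fat allowance on sweet potato: 29 g / 1 g × 60 mg = 1740.0 mg.

1740.0 mg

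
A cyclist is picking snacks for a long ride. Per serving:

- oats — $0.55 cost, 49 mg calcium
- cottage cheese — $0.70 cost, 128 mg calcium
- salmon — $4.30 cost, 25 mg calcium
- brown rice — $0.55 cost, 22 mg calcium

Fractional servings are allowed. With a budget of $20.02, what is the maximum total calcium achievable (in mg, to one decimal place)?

Calcium per dollar: cottage cheese 182.9, oats 89.09, brown rice 40, salmon 5.814.
With no serving limits, spend the whole cost allowance on cottage cheese: $20.02 / $0.70 × 128 mg = 3660.8 mg.

3660.8 mg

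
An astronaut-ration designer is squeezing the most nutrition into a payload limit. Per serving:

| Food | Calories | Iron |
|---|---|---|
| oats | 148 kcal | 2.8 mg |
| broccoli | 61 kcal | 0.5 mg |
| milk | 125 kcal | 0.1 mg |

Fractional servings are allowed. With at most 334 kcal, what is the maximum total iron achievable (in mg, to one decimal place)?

Iron per kcal: oats 0.01892, broccoli 0.008197, milk 0.0008.
With no serving limits, spend the whole calories allowance on oats: 334 kcal / 148 kcal × 2.8 mg = 6.3 mg.

6.3 mg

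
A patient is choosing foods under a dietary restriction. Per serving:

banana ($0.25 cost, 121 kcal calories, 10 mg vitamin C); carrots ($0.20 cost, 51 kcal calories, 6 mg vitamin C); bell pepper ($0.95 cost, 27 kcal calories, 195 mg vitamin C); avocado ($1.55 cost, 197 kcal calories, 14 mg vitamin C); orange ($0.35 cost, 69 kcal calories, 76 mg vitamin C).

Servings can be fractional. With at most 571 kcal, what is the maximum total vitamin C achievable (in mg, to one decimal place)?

Vitamin C per kcal: bell pepper 7.222, orange 1.101, carrots 0.1176, banana 0.08264, avocado 0.07107.
With no serving limits, spend the whole calories allowance on bell pepper: 571 kcal / 27 kcal × 195 mg = 4123.9 mg.

4123.9 mg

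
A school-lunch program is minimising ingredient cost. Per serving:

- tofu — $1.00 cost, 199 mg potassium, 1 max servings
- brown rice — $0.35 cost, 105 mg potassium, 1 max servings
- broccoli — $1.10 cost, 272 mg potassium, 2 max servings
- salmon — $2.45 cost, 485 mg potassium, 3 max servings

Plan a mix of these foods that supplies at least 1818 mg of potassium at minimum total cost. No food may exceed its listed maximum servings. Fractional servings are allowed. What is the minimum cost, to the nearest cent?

Cost per mg of potassium: brown rice $0.0033, broccoli $0.0040, tofu $0.0050, salmon $0.0051.
Take 1 serving of brown rice: +105.0 mg potassium for $0.35 (total $0.35, still need 1713.0 mg).
Take 2 servings of broccoli: +544.0 mg potassium for $2.20 (total $2.55, still need 1169.0 mg).
Take 1 serving of tofu: +199.0 mg potassium for $1.00 (total $3.55, still need 970.0 mg).
Take 2 servings of salmon: +970.0 mg potassium for $4.90 (total $8.45, still need 0.0 mg).
Greedy by cheapest-per-mg is optimal for a single linear constraint, so the minimum cost is $8.45.

$8.45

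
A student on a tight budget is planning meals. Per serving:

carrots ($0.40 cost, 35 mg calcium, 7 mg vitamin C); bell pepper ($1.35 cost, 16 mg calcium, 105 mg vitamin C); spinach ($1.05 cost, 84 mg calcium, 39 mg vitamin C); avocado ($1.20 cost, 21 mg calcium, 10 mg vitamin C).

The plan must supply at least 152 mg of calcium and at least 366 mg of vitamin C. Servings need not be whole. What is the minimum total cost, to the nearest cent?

A basic optimal solution has at most two foods positive. Try each food alone and each pair with both targets met exactly.
carrots only: max(152/35, 366/7) = 52.29 servings → $20.91.
bell pepper only: max(152/16, 366/105) = 9.5 servings → $12.82.
spinach only: max(152/84, 366/39) = 9.385 servings → $9.85.
avocado only: max(152/21, 366/10) = 36.6 servings → $43.92.
carrots + bell pepper with both tight: 2.836 servings and 3.297 servings → $5.58.
carrots + spinach with both targets exact would need a negative amount; discard.
carrots + avocado: the both-tight solution has a negative serving — not a feasible corner.
bell pepper + spinach with both tight: 3.028 servings and 1.233 servings → $5.38.
bell pepper + avocado with both tight: 3.015 servings and 4.941 servings → $10.00.
spinach + avocado: the both-tight solution has a negative serving — not a feasible corner.
Cheapest feasible corner: $5.38.

$5.38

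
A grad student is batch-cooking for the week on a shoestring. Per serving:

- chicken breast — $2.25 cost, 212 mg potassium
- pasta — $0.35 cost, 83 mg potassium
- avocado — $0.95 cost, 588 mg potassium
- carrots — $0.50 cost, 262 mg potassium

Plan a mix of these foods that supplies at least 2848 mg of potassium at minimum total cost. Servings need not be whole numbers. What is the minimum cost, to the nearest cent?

Cost per mg of potassium: avocado $0.0016, carrots $0.0019, pasta $0.0042, chicken breast $0.0106.
With no serving limits, use only avocado: 2848 mg / 588 mg = 4.844 servings × $0.95 = $4.60.

$4.60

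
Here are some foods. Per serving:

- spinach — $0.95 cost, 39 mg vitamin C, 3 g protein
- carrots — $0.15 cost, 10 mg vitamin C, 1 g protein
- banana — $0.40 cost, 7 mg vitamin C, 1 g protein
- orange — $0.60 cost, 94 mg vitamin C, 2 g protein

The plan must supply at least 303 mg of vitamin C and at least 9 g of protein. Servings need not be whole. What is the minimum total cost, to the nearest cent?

$2.21

For a min-cost LP with two ≥-constraints, a basic feasible solution has at most two positive variables.
spinach only: max(303/39, 9/3) = 7.769 servings → $7.38.
carrots only: max(303/10, 9/1) = 30.3 servings → $4.54.
banana only: max(303/7, 9/1) = 43.29 servings → $17.31.
orange only: max(303/94, 9/2) = 4.5 servings → $2.70.
spinach + carrots with both targets exact would need a negative amount; discard.
spinach + banana with both targets exact would need a negative amount; discard.
spinach + orange with both tight: 1.176 servings and 2.735 servings → $2.76.
carrots + banana with both targets exact would need a negative amount; discard.
carrots + orange with both tight: 3.243 servings and 2.878 servings → $2.21.
banana + orange with both tight: 3 servings and 3 servings → $3.00.
So the least-cost plan costs $2.21.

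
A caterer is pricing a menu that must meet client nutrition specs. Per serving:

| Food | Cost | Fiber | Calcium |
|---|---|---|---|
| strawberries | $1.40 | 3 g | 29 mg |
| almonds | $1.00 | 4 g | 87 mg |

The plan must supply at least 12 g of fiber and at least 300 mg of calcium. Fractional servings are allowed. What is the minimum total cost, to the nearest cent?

This is a tiny linear program; its minimum lies at a vertex of the feasible set. List the vertices and price them.
strawberries only: max(12/3, 300/29) = 10.34 servings → $14.48.
almonds only: max(12/4, 300/87) = 3.448 servings → $3.45.
strawberries + almonds with both targets exact would need a negative amount; discard.
The minimum over all feasible corners is $3.45.

$3.45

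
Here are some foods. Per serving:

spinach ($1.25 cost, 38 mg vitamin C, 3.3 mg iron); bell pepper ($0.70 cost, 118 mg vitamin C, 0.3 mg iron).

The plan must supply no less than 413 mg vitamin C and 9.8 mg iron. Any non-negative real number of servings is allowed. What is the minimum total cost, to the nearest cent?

An LP optimum is at a vertex; with two nutrient constraints at most two foods are used. Check each candidate.
spinach only: max(413/38, 9.8/3.3) = 10.87 servings → $13.59.
bell pepper only: max(413/118, 9.8/0.3) = 32.67 servings → $22.87.
spinach + bell pepper with both tight: 2.731 servings and 2.62 servings → $5.25.
So the least-cost plan costs $5.25.

$5.25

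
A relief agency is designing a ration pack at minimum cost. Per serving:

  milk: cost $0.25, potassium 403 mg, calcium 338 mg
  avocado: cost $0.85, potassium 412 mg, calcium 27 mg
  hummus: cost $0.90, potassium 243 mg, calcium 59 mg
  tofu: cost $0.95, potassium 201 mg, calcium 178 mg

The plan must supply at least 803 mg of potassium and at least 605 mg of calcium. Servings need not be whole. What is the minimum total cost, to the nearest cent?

$0.50

With two linear requirements the optimum uses one or two foods; enumerate the corners.
milk only: max(803/403, 605/338) = 1.993 servings → $0.50.
avocado only: max(803/412, 605/27) = 22.41 servings → $19.05.
hummus only: max(803/243, 605/59) = 10.25 servings → $9.23.
tofu only: max(803/201, 605/178) = 3.995 servings → $3.80.
milk + avocado with both tight: 1.773 servings and 0.215 servings → $0.63.
milk + hummus with both tight: 1.707 servings and 0.4729 servings → $0.85.
milk + tofu: intersection lies outside the first quadrant.
avocado + hummus: the both-tight solution has a negative serving — not a feasible corner.
avocado + tofu with both tight: 0.3141 servings and 3.351 servings → $3.45.
hummus + tofu with both tight: 0.6794 servings and 3.174 servings → $3.63.
Cheapest feasible corner: $0.50.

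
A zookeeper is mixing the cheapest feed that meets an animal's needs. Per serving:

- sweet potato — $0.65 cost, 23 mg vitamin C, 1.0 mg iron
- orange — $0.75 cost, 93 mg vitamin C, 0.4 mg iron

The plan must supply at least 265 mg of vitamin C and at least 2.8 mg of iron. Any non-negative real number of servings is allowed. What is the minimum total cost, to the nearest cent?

Check every corner: each single food scaled to meet both minima, and each pair solved so both constraints bind.
sweet potato only: max(265/23, 2.8/1.0) = 11.52 servings → $7.49.
orange only: max(265/93, 2.8/0.4) = 7 servings → $5.25.
sweet potato + orange with both tight: 1.842 servings and 2.394 servings → $2.99.
The minimum over all feasible corners is $2.99.

$2.99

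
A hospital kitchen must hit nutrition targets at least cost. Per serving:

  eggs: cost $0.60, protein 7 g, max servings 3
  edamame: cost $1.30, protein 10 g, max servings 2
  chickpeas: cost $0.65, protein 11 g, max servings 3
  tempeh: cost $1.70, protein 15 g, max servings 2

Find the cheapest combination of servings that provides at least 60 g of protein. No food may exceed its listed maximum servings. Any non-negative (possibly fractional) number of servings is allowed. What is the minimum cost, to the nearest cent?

$4.43

Cost per g of protein: chickpeas $0.0591, eggs $0.0857, tempeh $0.1133, edamame $0.1300.
Take 3 servings of chickpeas: +33.0 g protein for $1.95 (total $1.95, still need 27.0 g).
Take 3 servings of eggs: +21.0 g protein for $1.80 (total $3.75, still need 6.0 g).
Take 0.4 servings of tempeh: +6.0 g protein for $0.68 (total $4.43, still need 0.0 g).
Filling from the cheapest source first is optimal under one linear minimum: $4.43.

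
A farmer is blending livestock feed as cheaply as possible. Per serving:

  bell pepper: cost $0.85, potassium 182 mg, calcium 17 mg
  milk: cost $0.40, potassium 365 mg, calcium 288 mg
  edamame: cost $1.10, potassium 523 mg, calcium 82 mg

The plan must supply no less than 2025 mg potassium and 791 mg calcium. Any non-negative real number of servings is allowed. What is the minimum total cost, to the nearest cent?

Compare the cost at each extreme point of the feasible region.
bell pepper only: max(2025/182, 791/17) = 46.53 servings → $39.55.
milk only: max(2025/365, 791/288) = 5.548 servings → $2.22.
edamame only: max(2025/523, 791/82) = 9.646 servings → $10.61.
bell pepper + milk with both tight: 6.373 servings and 2.37 servings → $6.36.
bell pepper + edamame with both targets exact would need a negative amount; discard.
milk + edamame with both tight: 2.052 servings and 2.44 servings → $3.50.
So the least-cost plan costs $2.22.

$2.22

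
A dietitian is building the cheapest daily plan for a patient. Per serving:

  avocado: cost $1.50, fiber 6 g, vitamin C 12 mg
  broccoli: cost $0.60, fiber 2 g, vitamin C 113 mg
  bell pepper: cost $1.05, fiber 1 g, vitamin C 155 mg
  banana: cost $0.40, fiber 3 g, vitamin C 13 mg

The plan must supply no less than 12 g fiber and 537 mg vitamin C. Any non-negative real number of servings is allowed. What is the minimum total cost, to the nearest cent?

avocado only: max(12/6, 537/12) = 44.75 servings → $67.12.
broccoli only: max(12/2, 537/113) = 6 servings → $3.60.
bell pepper only: max(12/1, 537/155) = 12 servings → $12.60.
banana only: max(12/3, 537/13) = 41.31 servings → $16.52.
avocado + broccoli with both tight: 0.4312 servings and 4.706 servings → $3.47.
avocado + bell pepper with both tight: 1.441 servings and 3.353 servings → $5.68.
avocado + banana: intersection lies outside the first quadrant.
broccoli + bell pepper with both targets exact would need a negative amount; discard.
broccoli + banana with both tight: 4.649 servings and 0.901 servings → $3.15.
bell pepper + banana with both tight: 3.219 servings and 2.927 servings → $4.55.
The minimum over all feasible corners is $3.15.

$3.15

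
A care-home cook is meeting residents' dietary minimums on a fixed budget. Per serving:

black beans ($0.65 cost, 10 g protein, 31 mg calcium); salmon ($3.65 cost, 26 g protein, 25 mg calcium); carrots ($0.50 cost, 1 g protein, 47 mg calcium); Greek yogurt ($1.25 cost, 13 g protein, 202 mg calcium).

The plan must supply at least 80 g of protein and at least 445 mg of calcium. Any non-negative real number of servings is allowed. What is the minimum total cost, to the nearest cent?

$5.69

Two binding constraints pin down two serving amounts, so the optimal mix uses at most two foods. The candidates are each food alone (scaled to the tighter of protein/calcium) and each pair with both constraints tight.
black beans only: max(80/10, 445/31) = 14.35 servings → $9.33.
salmon only: max(80/26, 445/25) = 17.8 servings → $64.97.
carrots only: max(80/1, 445/47) = 80 servings → $40.00.
Greek yogurt only: max(80/13, 445/202) = 6.154 servings → $7.69.
black beans + salmon: intersection lies outside the first quadrant.
black beans + carrots with both tight: 7.551 servings and 4.487 servings → $7.15.
black beans + Greek yogurt with both tight: 6.416 servings and 1.218 servings → $5.69.
salmon + carrots with both tight: 2.769 servings and 7.995 servings → $14.11.
salmon + Greek yogurt with both tight: 2.106 servings and 1.942 servings → $10.11.
carrots + Greek yogurt: intersection lies outside the first quadrant.
So the least-cost plan costs $5.69.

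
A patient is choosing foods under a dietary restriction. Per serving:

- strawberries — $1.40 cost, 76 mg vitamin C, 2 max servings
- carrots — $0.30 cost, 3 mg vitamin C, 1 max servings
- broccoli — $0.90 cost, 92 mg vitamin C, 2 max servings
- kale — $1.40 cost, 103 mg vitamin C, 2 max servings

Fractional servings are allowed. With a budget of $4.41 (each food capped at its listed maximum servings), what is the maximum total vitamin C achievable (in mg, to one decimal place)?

376.0 mg

Vitamin C per dollar: broccoli 102.2, kale 73.57, strawberries 54.29, carrots 10.
Take 2 servings of broccoli: spends $1.80, +184.0 mg vitamin C (running total 184.0 mg).
Take 1.864 servings of kale: spends $2.61, +192.0 mg vitamin C (running total 376.0 mg).
Greedy by best ratio exhausts the cost allowance optimally: 376.0 mg.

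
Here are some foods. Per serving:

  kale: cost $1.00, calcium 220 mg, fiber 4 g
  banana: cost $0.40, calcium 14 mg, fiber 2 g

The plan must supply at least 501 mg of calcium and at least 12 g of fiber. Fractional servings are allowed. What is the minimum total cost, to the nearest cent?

kale only: max(501/220, 12/4) = 3 servings → $3.00.
banana only: max(501/14, 12/2) = 35.79 servings → $14.31.
kale + banana with both tight: 2.172 servings and 1.656 servings → $2.83.
The minimum over all feasible corners is $2.83.

$2.83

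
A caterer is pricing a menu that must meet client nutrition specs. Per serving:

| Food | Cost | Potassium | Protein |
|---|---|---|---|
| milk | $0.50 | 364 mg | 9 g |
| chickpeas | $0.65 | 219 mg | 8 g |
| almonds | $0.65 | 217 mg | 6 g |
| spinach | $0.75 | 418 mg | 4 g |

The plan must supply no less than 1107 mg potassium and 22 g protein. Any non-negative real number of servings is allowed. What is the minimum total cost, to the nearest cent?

$1.52

At the optimum either one food covers both requirements or two foods hit both targets exactly; no other combination can be cheaper.
milk only: max(1107/364, 22/9) = 3.041 servings → $1.52.
chickpeas only: max(1107/219, 22/8) = 5.055 servings → $3.29.
almonds only: max(1107/217, 22/6) = 5.101 servings → $3.32.
spinach only: max(1107/418, 22/4) = 5.5 servings → $4.12.
milk + chickpeas: the both-tight solution has a negative serving — not a feasible corner.
milk + almonds with both targets exact would need a negative amount; discard.
milk + spinach with both tight: 2.068 servings and 0.8478 servings → $1.67.
chickpeas + almonds: intersection lies outside the first quadrant.
chickpeas + spinach with both tight: 1.932 servings and 1.636 servings → $2.48.
almonds + spinach with both tight: 2.907 servings and 1.139 servings → $2.74.
The minimum over all feasible corners is $1.52.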